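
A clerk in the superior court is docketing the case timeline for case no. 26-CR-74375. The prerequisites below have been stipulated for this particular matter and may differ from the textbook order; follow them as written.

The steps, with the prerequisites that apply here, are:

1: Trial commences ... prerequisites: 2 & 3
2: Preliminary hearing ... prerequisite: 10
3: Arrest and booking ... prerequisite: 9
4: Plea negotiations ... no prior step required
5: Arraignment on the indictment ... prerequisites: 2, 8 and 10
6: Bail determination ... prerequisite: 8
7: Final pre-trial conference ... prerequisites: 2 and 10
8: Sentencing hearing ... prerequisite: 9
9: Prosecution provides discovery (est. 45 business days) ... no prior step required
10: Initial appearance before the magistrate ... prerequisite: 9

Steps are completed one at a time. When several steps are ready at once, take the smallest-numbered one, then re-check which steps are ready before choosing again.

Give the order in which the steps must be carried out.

4, 9, 3, 8, 6, 10, 2, 1, 5, 7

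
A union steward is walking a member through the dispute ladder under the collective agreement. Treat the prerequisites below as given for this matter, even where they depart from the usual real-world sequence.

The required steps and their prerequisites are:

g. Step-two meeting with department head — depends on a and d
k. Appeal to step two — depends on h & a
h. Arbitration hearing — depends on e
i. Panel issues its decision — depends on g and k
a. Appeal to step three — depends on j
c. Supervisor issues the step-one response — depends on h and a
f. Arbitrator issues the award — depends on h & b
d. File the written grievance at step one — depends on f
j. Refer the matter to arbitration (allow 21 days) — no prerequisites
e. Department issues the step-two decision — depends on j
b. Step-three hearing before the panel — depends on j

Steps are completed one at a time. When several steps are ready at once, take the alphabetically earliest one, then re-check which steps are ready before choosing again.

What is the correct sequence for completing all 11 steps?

Only j has no prerequisites, so it is first.
a, b and e are all available; a has the earlier label → a.
Now b and e have their prerequisites met. b has the earlier label, so b next.
Next only e has its prerequisites met → e.
That leaves h as the only ready step → h.
Ready: c, f and k. c has the earlier label → c.
Now f and k have their prerequisites met. f has the earlier label, so f next.
d now also ready, so the ready set is {d, k}; d has the earlier label → d.
Ready: g and k. g has the earlier label → g.
Next only k has its prerequisites met → k.
i needed g and k, now all done → i.

j, a, b, e, h, c, f, d, g, k, i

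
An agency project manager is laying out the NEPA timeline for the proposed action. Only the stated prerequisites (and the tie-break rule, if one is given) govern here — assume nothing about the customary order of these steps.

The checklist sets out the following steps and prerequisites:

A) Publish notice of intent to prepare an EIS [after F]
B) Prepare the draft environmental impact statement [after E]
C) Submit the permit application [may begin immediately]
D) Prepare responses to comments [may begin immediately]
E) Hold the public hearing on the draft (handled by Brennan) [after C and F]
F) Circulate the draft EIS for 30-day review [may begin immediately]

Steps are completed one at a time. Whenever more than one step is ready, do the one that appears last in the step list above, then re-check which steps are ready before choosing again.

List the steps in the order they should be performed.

Nothing is required for F, D and C. F is listed later → F first.
A now also ready, so the ready set is {D, C, A}; D is listed later → D.
C and A are both available; C is listed later → C.
E and A are both available; E is listed later → E.
Now B and A have their prerequisites met. B is listed later, so B next.
A needed F, now all done → A.

F, D, C, E, B, A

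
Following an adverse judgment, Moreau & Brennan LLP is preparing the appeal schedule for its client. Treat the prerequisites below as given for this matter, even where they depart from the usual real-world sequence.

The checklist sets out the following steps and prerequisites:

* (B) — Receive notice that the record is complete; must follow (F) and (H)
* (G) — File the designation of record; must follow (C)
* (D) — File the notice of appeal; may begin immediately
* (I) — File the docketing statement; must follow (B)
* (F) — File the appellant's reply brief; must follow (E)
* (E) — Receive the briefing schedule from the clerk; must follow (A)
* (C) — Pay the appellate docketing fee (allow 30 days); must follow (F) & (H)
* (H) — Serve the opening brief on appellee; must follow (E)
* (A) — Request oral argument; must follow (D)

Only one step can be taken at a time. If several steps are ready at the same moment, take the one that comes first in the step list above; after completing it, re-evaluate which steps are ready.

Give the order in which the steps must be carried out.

(D) → (A) → (E) → (F) → (H) → (B) → (I) → (C) → (G)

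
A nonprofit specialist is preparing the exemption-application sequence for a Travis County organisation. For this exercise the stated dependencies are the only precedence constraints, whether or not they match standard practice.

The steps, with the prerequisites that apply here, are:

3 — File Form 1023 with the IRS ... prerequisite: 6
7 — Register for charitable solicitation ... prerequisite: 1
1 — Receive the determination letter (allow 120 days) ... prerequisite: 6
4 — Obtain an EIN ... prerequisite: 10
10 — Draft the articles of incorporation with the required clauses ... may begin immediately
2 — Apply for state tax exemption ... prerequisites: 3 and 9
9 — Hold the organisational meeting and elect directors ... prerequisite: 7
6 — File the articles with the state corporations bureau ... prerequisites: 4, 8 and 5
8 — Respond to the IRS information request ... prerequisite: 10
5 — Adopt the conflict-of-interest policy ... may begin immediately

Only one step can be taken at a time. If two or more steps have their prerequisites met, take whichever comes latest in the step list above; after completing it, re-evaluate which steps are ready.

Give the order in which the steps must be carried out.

5 → 10 → 8 → 4 → 6 → 1 → 7 → 9 → 3 → 2

5 and 10 have no prerequisites; 5 is listed later, so 5 is first.
That leaves 10 as the only ready step → 10.
8 and 4 are both available; 8 is listed later → 8.
Next only 4 has its prerequisites met → 4.
6 needed 5, 8 and 4, now all done → 6.
Ready: 1 and 3. 1 is listed later → 1.
7 now also ready, so the ready set is {7, 3}; 7 is listed later → 7.
9 and 3 are both available; 9 is listed later → 9.
3 needed 6, now all done → 3.
2 is the only step now ready → 2.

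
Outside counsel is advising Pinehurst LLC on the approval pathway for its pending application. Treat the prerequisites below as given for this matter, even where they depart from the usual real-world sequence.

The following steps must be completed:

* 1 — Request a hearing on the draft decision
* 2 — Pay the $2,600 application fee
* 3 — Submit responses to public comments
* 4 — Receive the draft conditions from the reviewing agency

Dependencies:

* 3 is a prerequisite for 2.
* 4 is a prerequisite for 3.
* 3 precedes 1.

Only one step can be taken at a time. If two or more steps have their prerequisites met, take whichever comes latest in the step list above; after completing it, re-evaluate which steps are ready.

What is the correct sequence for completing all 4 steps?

4 → 3 → 2 → 1

Only 4 has no prerequisites, so it is first.
3 needed 4, now all done → 3.
2 and 1 are both available; 2 is listed later → 2.
1 needed 3, now all done → 1.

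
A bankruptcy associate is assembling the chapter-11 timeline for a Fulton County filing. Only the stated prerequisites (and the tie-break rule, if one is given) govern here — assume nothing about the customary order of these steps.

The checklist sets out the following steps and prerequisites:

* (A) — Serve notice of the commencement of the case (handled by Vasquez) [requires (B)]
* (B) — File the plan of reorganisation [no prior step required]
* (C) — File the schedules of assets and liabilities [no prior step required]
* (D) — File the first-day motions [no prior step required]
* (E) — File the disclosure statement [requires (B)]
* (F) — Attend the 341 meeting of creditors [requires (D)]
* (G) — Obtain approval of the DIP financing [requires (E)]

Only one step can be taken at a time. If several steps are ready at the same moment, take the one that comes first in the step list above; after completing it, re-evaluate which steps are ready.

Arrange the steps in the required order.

(B) → (A) → (C) → (D) → (E) → (F) → (G)

(B), (C) and (D) have no prerequisites; (B) is listed earlier, so (B) is first.
(A) and (E) now also ready, so the ready set is {(A), (C), (D), (E)}; (A) is listed earlier → (A).
(C), (D) and (E) are all available; (C) is listed earlier → (C).
(D) and (E) are both available; (D) is listed earlier → (D).
Ready: (E) and (F). (E) is listed earlier → (E).
(G) now also ready, so the ready set is {(F), (G)}; (F) is listed earlier → (F).
(G) is the only step now ready → (G).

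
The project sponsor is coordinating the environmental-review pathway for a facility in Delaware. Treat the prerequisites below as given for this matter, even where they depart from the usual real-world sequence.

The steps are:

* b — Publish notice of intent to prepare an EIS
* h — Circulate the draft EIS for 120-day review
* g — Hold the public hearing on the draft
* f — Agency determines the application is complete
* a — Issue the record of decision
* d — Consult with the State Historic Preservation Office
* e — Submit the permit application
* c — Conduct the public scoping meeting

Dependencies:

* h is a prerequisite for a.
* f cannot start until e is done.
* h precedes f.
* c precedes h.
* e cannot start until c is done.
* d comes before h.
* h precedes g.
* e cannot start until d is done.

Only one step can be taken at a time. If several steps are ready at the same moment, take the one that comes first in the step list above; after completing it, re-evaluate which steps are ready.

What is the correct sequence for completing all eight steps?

b, d, c, h, g, a, e, f

Nothing is required for b, d and c. b is listed earlier → b first.
Now d and c have their prerequisites met. d is listed earlier, so d next.
c is the only step now ready → c.
h and e are both available; h is listed earlier → h.
Ready: g, a and e. g is listed earlier → g.
Now a and e have their prerequisites met. a is listed earlier, so a next.
Next only e has its prerequisites met → e.
f needed h and e, now all done → f.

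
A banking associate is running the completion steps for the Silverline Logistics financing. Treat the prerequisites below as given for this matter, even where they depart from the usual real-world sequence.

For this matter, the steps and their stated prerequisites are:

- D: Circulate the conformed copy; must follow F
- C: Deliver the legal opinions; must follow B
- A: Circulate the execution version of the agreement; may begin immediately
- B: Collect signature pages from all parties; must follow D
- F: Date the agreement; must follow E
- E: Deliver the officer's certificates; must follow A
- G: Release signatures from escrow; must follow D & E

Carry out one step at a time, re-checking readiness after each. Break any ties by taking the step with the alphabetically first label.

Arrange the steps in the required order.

Only A has no prerequisites, so it is first.
E needed A, now all done → E.
F needed E, now all done → F.
D needed F, now all done → D.
Ready: B and G. B has the earlier label → B.
C and G are both available; C has the earlier label → C.
G is the only step now ready → G.

A, E, F, D, B, C, G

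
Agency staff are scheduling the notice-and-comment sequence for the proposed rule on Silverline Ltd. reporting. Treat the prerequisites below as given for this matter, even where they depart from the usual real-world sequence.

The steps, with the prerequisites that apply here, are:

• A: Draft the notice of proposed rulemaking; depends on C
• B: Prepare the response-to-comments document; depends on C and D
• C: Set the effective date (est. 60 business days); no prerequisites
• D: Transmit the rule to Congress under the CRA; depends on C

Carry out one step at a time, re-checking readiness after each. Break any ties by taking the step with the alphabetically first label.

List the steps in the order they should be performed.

C → A → D → B

C has no prerequisites → C first.
A and D are both available; A has the earlier label → A.
Next only D has its prerequisites met → D.
Next only B has its prerequisites met → B.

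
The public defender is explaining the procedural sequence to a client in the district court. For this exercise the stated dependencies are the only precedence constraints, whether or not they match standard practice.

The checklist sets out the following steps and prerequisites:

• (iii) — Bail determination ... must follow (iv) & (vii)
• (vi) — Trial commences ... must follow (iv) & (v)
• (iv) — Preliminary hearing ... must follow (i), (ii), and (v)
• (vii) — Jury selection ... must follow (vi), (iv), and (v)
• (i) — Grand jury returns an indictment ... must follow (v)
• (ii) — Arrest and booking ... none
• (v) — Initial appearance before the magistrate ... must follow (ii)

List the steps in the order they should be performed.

(ii), (v), (i), (iv), (vi), (vii), (iii)

Only (ii) has no prerequisites, so it is first.
(v) needed (ii), now all done → (v).
(i) needed (v), now all done → (i).
(iv) needed (i), (ii) and (v), now all done → (iv).
That leaves (vi) as the only ready step → (vi).
Next only (vii) has its prerequisites met → (vii).
(iii) is the only step now ready → (iii).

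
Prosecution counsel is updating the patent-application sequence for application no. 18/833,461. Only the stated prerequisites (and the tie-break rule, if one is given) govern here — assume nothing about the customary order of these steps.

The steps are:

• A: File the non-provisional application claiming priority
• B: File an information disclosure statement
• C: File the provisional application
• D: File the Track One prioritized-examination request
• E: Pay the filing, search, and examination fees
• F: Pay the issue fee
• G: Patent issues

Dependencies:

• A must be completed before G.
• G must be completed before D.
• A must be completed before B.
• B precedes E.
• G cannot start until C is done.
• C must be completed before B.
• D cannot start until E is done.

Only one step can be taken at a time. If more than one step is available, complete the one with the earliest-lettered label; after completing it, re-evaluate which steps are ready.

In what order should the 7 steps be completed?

A C B E F G D

A, C and F have no prerequisites; A has the earlier label, so A is first.
Now C and F have their prerequisites met. C has the earlier label, so C next.
Now B, F and G have their prerequisites met. B has the earlier label, so B next.
E now also ready, so the ready set is {E, F, G}; E has the earlier label → E.
F and G are both available; F has the earlier label → F.
Next only G has its prerequisites met → G.
Next only D has its prerequisites met → D.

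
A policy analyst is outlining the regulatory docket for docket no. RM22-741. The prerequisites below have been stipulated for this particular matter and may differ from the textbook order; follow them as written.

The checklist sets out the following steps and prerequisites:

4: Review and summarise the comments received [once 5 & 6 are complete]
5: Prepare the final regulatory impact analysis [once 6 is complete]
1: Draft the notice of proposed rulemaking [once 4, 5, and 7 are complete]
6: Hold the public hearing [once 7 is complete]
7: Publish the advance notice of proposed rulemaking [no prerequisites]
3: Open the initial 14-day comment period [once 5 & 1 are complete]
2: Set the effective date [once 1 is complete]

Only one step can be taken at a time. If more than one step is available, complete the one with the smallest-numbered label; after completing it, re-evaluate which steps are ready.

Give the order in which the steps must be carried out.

7, 6, 5, 4, 1, 2, 3

Only 7 has no prerequisites, so it is first.
Next only 6 has its prerequisites met → 6.
Next only 5 has its prerequisites met → 5.
Next only 4 has its prerequisites met → 4.
Next only 1 has its prerequisites met → 1.
Now 2 and 3 have their prerequisites met. 2 has the earlier label, so 2 next.
Next only 3 has its prerequisites met → 3.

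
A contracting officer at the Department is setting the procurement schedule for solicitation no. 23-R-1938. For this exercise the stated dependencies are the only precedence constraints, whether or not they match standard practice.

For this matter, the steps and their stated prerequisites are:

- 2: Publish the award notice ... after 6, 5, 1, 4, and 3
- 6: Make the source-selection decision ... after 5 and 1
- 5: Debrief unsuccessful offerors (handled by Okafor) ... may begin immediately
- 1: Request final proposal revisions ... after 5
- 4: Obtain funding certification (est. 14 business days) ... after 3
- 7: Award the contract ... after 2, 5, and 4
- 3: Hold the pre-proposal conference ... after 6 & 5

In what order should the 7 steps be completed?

5 → 1 → 6 → 3 → 4 → 2 → 7

5 has no prerequisites → 5 first.
1 needed 5, now all done → 1.
Next only 6 has its prerequisites met → 6.
That leaves 3 as the only ready step → 3.
Next only 4 has its prerequisites met → 4.
Next only 2 has its prerequisites met → 2.
7 is the only step now ready → 7.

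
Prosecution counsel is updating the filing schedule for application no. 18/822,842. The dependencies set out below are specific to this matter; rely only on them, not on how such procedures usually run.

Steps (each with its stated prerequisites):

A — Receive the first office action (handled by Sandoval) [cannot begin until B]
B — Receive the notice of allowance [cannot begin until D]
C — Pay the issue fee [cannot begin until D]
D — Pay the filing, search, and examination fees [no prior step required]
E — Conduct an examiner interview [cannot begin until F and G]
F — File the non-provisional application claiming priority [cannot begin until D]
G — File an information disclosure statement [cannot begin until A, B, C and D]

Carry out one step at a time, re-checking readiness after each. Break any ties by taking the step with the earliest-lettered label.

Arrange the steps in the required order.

D has no prerequisites → D first.
Ready: B, C and F. B has the earlier label → B.
Ready: A, C and F. A has the earlier label → A.
Ready: C and F. C has the earlier label → C.
Now F and G have their prerequisites met. F has the earlier label, so F next.
G needed A, B, C and D, now all done → G.
E needed F and G, now all done → E.

D, B, A, C, F, G, E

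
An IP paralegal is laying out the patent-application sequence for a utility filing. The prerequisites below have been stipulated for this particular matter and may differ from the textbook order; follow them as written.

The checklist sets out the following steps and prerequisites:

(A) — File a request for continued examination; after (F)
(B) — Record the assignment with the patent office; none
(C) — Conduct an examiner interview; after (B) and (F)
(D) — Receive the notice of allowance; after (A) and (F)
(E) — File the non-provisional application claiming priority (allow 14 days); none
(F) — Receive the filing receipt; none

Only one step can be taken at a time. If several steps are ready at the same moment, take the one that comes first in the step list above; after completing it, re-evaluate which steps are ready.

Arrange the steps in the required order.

(B), (E) and (F) have no prerequisites; (B) is listed earlier, so (B) is first.
Now (E) and (F) have their prerequisites met. (E) is listed earlier, so (E) next.
That leaves (F) as the only ready step → (F).
Ready: (A) and (C). (A) is listed earlier → (A).
Ready: (C) and (D). (C) is listed earlier → (C).
(D) needed (A) and (F), now all done → (D).

(B) → (E) → (F) → (A) → (C) → (D)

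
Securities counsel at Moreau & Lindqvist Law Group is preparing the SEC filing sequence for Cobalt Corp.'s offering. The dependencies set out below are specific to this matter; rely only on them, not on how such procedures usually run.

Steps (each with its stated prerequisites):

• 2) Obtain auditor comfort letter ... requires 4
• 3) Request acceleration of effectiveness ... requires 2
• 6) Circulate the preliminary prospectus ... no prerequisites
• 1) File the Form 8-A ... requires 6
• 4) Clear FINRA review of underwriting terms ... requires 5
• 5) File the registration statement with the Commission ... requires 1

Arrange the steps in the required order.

6, 1, 5, 4, 2, 3

6 has no prerequisites → 6 first.
Next only 1 has its prerequisites met → 1.
5 is the only step now ready → 5.
4 needed 5, now all done → 4.
Next only 2 has its prerequisites met → 2.
3 needed 2, now all done → 3.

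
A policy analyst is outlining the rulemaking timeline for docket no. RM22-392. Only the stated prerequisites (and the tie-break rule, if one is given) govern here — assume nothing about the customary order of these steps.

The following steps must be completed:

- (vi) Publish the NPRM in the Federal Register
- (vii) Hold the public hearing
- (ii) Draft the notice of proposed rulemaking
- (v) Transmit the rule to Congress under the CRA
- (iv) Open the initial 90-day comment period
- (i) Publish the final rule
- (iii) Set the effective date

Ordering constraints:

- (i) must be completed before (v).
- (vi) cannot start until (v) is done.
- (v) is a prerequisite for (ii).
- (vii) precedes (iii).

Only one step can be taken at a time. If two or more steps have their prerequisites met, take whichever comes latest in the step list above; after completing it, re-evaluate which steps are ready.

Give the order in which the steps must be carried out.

(i), (iv) and (vii) have no prerequisites; (i) is listed later, so (i) is first.
(v) now also ready, so the ready set is {(iv), (v), (vii)}; (iv) is listed later → (iv).
Ready: (v) and (vii). (v) is listed later → (v).
(ii) and (vi) now also ready, so the ready set is {(ii), (vii), (vi)}; (ii) is listed later → (ii).
Now (vii) and (vi) have their prerequisites met. (vii) is listed later, so (vii) next.
(iii) now also ready, so the ready set is {(iii), (vi)}; (iii) is listed later → (iii).
That leaves (vi) as the only ready step → (vi).

(i) → (iv) → (v) → (ii) → (vii) → (iii) → (vi)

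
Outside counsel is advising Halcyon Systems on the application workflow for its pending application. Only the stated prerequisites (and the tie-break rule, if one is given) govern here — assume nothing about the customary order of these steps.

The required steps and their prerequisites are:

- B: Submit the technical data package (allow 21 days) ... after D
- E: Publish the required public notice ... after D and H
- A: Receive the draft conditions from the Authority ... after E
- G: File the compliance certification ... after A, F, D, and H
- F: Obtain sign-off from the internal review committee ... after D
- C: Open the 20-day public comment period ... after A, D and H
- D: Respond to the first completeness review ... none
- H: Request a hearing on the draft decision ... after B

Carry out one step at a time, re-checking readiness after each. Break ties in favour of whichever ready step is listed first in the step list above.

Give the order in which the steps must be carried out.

D has no prerequisites → D first.
Now B and F have their prerequisites met. B is listed earlier, so B next.
Ready: F and H. F is listed earlier → F.
That leaves H as the only ready step → H.
Next only E has its prerequisites met → E.
A is the only step now ready → A.
G and C are both available; G is listed earlier → G.
C needed A, D and H, now all done → C.

D B F H E A G C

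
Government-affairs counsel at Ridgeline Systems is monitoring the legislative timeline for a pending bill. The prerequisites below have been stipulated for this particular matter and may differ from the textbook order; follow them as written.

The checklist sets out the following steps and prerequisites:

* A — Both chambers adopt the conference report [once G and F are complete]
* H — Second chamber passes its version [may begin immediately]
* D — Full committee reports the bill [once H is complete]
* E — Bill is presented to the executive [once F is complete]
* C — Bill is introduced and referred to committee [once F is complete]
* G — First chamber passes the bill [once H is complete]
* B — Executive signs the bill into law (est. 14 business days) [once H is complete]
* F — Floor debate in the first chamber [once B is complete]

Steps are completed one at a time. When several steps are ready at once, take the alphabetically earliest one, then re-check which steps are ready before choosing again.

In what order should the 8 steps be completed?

H → B → D → F → C → E → G → A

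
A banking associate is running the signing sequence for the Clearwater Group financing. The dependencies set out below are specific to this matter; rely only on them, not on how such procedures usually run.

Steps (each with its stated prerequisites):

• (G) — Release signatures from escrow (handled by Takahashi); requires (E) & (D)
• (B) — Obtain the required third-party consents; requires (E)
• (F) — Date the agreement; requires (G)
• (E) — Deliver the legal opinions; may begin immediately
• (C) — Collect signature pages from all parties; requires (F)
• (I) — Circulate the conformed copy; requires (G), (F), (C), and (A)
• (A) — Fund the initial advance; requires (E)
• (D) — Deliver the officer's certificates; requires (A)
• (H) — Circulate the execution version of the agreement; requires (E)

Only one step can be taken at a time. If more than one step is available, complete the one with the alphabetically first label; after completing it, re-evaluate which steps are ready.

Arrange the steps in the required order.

(E) (A) (B) (D) (G) (F) (C) (H) (I)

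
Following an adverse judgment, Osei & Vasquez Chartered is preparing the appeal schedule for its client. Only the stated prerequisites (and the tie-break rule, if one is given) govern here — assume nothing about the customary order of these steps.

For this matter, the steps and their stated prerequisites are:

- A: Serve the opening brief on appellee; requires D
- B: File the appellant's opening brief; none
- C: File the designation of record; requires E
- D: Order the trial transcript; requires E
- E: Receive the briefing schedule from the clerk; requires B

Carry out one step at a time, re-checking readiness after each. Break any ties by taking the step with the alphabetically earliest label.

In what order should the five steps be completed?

B is the only step with nothing outstanding, so it goes first.
E needed B, now all done → E.
Now C and D have their prerequisites met. C has the earlier label, so C next.
D needed E, now all done → D.
A needed D, now all done → A.

B → E → C → D → A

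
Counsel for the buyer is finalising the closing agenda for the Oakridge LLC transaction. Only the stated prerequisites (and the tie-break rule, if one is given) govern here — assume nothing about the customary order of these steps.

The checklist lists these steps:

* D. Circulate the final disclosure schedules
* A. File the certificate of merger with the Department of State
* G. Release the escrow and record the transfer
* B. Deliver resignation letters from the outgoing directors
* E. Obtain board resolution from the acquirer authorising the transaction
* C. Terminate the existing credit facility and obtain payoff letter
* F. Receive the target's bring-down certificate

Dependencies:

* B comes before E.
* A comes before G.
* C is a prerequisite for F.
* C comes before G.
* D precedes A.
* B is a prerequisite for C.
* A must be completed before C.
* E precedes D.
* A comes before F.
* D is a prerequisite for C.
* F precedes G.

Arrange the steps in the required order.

B is the only step with nothing outstanding, so it goes first.
That leaves E as the only ready step → E.
D needed E, now all done → D.
A is the only step now ready → A.
C is the only step now ready → C.
That leaves F as the only ready step → F.
G needed A, C and F, now all done → G.

B → E → D → A → C → F → G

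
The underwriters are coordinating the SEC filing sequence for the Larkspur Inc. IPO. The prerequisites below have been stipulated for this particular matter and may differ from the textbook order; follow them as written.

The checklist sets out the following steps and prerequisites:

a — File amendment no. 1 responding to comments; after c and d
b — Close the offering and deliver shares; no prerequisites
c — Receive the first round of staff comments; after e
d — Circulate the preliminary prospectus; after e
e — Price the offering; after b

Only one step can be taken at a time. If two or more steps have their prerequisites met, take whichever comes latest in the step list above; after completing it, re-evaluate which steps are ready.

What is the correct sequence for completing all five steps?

b, e, d, c, a

b has no prerequisites → b first.
e needed b, now all done → e.
Ready: d and c. d is listed later → d.
c needed e, now all done → c.
That leaves a as the only ready step → a.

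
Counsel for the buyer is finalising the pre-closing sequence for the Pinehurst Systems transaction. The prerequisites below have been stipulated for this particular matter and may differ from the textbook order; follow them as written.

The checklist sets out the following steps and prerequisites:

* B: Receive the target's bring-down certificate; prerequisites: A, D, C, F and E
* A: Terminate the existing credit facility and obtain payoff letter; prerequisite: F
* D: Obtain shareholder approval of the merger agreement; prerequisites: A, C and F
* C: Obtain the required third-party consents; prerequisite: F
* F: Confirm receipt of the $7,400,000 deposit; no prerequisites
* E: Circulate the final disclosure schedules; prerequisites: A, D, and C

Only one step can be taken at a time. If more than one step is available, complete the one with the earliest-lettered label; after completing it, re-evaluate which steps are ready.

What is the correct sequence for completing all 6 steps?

F, A, C, D, E, B

F has no prerequisites → F first.
Now A and C have their prerequisites met. A has the earlier label, so A next.
C needed F, now all done → C.
That leaves D as the only ready step → D.
E is the only step now ready → E.
B is the only step now ready → B.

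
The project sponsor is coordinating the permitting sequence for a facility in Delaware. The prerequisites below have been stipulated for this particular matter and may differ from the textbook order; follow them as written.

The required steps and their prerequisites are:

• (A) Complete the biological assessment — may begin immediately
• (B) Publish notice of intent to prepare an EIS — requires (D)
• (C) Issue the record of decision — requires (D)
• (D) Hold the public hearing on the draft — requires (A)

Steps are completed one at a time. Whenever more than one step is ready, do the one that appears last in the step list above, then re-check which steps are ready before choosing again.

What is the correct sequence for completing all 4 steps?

Only (A) has no prerequisites, so it is first.
That leaves (D) as the only ready step → (D).
(C) and (B) are both available; (C) is listed later → (C).
That leaves (B) as the only ready step → (B).

(A), (D), (C), (B)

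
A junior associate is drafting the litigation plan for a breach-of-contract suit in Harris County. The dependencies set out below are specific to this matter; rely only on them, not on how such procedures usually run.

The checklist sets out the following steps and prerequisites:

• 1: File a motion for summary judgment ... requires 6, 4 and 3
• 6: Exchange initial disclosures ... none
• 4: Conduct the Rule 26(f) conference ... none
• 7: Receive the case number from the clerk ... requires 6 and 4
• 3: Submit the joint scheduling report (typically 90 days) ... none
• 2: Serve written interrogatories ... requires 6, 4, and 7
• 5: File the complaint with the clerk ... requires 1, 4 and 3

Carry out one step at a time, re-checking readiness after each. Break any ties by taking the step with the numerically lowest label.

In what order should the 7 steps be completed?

Nothing is required for 3, 4 and 6. 3 has the earlier label → 3 first.
4 and 6 are both available; 4 has the earlier label → 4.
Next only 6 has its prerequisites met → 6.
Ready: 1 and 7. 1 has the earlier label → 1.
5 now also ready, so the ready set is {5, 7}; 5 has the earlier label → 5.
That leaves 7 as the only ready step → 7.
2 needed 4, 6 and 7, now all done → 2.

3 4 6 1 5 7 2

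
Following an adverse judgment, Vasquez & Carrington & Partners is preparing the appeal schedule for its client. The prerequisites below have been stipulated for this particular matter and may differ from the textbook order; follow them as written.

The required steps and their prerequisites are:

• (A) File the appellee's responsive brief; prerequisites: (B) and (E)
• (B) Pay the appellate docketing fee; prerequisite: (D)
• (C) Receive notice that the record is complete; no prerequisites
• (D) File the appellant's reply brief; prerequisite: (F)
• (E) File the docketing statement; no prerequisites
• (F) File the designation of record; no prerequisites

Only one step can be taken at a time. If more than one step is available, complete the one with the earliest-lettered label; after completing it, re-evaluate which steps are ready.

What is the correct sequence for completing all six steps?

Nothing is required for (C), (E) and (F). (C) has the earlier label → (C) first.
Now (E) and (F) have their prerequisites met. (E) has the earlier label, so (E) next.
That leaves (F) as the only ready step → (F).
Next only (D) has its prerequisites met → (D).
(B) needed (D), now all done → (B).
(A) is the only step now ready → (A).

(C), (E), (F), (D), (B), (A)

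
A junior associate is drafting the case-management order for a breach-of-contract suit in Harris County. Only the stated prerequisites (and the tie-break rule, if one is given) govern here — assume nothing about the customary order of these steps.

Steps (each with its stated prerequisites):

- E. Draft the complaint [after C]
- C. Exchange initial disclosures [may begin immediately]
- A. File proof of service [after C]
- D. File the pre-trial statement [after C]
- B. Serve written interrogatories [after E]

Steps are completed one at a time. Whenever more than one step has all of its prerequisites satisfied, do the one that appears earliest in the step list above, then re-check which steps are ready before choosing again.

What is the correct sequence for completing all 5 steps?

C E A D B

C is the only step with nothing outstanding, so it goes first.
E, A and D are all available; E is listed earlier → E.
B now also ready, so the ready set is {A, D, B}; A is listed earlier → A.
Ready: D and B. D is listed earlier → D.
That leaves B as the only ready step → B.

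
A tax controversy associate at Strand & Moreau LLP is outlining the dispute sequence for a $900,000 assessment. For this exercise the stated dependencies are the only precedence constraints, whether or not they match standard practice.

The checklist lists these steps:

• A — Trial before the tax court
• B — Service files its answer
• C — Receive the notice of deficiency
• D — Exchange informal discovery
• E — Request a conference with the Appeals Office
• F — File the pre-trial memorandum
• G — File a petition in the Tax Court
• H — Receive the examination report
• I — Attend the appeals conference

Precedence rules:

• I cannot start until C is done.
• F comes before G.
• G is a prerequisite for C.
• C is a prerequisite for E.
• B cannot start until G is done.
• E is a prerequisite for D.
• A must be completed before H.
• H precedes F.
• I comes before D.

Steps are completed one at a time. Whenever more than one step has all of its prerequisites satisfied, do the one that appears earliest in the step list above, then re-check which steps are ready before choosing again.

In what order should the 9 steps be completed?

Only A has no prerequisites, so it is first.
H needed A, now all done → H.
F needed H, now all done → F.
G needed F, now all done → G.
Ready: B and C. B is listed earlier → B.
That leaves C as the only ready step → C.
Ready: E and I. E is listed earlier → E.
I is the only step now ready → I.
Next only D has its prerequisites met → D.

A → H → F → G → B → C → E → I → D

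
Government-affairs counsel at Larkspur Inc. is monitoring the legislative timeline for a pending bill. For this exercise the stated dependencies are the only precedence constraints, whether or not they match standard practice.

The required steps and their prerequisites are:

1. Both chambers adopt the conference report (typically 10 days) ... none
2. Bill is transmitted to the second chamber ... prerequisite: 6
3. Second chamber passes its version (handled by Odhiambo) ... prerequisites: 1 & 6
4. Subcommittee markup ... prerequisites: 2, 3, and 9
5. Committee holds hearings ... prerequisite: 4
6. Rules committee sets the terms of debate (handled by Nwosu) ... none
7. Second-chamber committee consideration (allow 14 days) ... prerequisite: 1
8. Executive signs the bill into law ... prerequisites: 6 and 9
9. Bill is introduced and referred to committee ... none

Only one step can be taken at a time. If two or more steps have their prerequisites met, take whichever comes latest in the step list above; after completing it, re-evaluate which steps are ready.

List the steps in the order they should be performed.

9, 6 and 1 have no prerequisites; 9 is listed later, so 9 is first.
Now 6 and 1 have their prerequisites met. 6 is listed later, so 6 next.
8 and 2 now also ready, so the ready set is {8, 2, 1}; 8 is listed later → 8.
2 and 1 are both available; 2 is listed later → 2.
1 is the only step now ready → 1.
Ready: 7 and 3. 7 is listed later → 7.
3 needed 6 and 1, now all done → 3.
That leaves 4 as the only ready step → 4.
Next only 5 has its prerequisites met → 5.

9 6 8 2 1 7 3 4 5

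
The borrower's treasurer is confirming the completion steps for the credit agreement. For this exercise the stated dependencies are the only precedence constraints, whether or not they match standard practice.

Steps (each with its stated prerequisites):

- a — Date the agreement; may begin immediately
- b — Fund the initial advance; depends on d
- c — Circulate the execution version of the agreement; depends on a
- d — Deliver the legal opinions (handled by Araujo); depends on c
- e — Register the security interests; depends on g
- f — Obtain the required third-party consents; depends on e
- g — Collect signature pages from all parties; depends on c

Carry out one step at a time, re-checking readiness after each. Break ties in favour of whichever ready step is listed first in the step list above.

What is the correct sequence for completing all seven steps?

Only a has no prerequisites, so it is first.
c is the only step now ready → c.
Ready: d and g. d is listed earlier → d.
b now also ready, so the ready set is {b, g}; b is listed earlier → b.
g is the only step now ready → g.
e needed g, now all done → e.
f is the only step now ready → f.

a → c → d → b → g → e → f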